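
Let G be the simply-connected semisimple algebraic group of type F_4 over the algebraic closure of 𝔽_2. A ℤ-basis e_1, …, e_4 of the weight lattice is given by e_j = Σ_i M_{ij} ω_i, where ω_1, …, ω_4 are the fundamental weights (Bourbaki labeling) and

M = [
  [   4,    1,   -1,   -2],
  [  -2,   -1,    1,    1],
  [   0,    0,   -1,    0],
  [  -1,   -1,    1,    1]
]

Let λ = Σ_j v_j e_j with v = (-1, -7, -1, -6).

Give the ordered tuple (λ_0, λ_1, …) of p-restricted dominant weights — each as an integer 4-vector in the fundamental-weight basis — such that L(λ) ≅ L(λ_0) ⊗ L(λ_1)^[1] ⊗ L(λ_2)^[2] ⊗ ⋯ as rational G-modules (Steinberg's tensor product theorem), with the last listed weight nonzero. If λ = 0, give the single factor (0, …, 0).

Converting to the ω-basis (c_i = row i of M dotted with v = (-1, -7, -1, -6)):
  c_1 = (4)·(-1) + (1)·(-7) + (-1)·(-1) + (-2)·(-6) = 2
  c_2 = (-2)·(-1) + (-1)·(-7) + (1)·(-1) + (1)·(-6) = 2
  c_3 = (0)·(-1) + (0)·(-7) + (-1)·(-1) + (0)·(-6) = 1
  c_4 = (-1)·(-1) + (-1)·(-7) + (1)·(-1) + (1)·(-6) = 1
Writing each c_i in base p = 2:
  c_1 = 2 = 0·2^0 + 1·2^1
  c_2 = 2 = 0·2^0 + 1·2^1
  c_3 = 1 = 1·2^0
  c_4 = 1 = 1·2^0
p-restricted factor λ_0 = (0, 0, 1, 1)
p-restricted factor λ_1 = (1, 1, 0, 0)

((0, 0, 1, 1), (1, 1, 0, 0))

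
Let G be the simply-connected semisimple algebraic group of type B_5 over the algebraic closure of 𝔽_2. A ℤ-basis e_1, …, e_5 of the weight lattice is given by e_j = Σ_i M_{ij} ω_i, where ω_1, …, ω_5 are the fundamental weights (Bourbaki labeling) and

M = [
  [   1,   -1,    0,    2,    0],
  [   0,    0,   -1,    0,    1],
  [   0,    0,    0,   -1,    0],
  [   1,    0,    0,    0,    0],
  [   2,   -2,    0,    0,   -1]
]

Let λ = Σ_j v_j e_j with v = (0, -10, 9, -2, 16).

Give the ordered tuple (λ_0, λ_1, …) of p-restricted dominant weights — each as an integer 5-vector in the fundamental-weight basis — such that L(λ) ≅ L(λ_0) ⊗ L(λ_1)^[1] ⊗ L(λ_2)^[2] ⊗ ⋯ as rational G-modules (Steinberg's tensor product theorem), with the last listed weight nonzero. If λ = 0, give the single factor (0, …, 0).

((0, 1, 0, 0, 0), (1, 1, 1, 0, 0), (1, 1, 0, 0, 1))

Converting to the ω-basis (c_i = row i of M dotted with v = (0, -10, 9, -2, 16)):
  c_1 = 1*0 + -1*-10 + 0*9 + 2*-2 + 0*16 = 6
  c_2 = 0*0 + 0*-10 + -1*9 + 0*-2 + 1*16 = 7
  c_3 = 0*0 + 0*-10 + 0*9 + -1*-2 + 0*16 = 2
  c_4 = 1*0 + 0*-10 + 0*9 + 0*-2 + 0*16 = 0
  c_5 = 2*0 + -2*-10 + 0*9 + 0*-2 + -1*16 = 4
Expand coordinatewise in base 2:
  c_1 = 6 = 0·2^0 + 1·2^1 + 1·2^2
  c_2 = 7 = 1·2^0 + 1·2^1 + 1·2^2
  c_3 = 2 = 0·2^0 + 1·2^1
  c_4 = 0
  c_5 = 4 = 0·2^0 + 0·2^1 + 1·2^2
λ_0 = (0, 1, 0, 0, 0)
λ_1 = (1, 1, 1, 0, 0)
λ_2 = (1, 1, 0, 0, 1)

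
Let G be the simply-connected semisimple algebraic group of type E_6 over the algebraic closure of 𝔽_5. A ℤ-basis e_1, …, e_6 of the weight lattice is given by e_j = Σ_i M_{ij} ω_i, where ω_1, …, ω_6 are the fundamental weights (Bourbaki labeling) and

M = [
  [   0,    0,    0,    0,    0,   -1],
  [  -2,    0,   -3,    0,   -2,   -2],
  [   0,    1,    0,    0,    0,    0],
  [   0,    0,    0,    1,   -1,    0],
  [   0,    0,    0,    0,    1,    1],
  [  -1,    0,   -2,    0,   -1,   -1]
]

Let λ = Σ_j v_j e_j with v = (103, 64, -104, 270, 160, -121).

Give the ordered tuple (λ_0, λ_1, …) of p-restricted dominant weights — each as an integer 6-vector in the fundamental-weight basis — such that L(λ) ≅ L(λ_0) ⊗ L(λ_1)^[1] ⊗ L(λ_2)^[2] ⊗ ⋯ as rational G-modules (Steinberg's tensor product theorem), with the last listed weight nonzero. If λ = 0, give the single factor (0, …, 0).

Change of basis e → ω: c = M·v where v = (103, 64, -104, 270, 160, -121):
  c_1 = 0·103 + 0·64 + (0)·(-104) + 0·270 + 0·160 + (-1)·(-121) = 121
  c_2 = (-2)·(103) + 0·64 + (-3)·(-104) + 0·270 + (-2)·(160) + (-2)·(-121) = 28
  c_3 = 0·103 + 1·64 + (0)·(-104) + 0·270 + 0·160 + (0)·(-121) = 64
  c_4 = 0·103 + 0·64 + (0)·(-104) + 1·270 + (-1)·(160) + (0)·(-121) = 110
  c_5 = 0·103 + 0·64 + (0)·(-104) + 0·270 + 1·160 + (1)·(-121) = 39
  c_6 = (-1)·(103) + 0·64 + (-2)·(-104) + 0·270 + (-1)·(160) + (-1)·(-121) = 66
Base-5 expansion of each c_i:
  c_1 = 121 = 1·5^0 + 4·5^1 + 4·5^2
  c_2 = 28 = 3·5^0 + 0·5^1 + 1·5^2
  c_3 = 64 = 4·5^0 + 2·5^1 + 2·5^2
  c_4 = 110 = 0·5^0 + 2·5^1 + 4·5^2
  c_5 = 39 = 4·5^0 + 2·5^1 + 1·5^2
  c_6 = 66 = 1·5^0 + 3·5^1 + 2·5^2
λ_0 = (1, 3, 4, 0, 4, 1)
λ_1 = (4, 0, 2, 2, 2, 3)
λ_2 = (4, 1, 2, 4, 1, 2)

((1, 3, 4, 0, 4, 1), (4, 0, 2, 2, 2, 3), (4, 1, 2, 4, 1, 2))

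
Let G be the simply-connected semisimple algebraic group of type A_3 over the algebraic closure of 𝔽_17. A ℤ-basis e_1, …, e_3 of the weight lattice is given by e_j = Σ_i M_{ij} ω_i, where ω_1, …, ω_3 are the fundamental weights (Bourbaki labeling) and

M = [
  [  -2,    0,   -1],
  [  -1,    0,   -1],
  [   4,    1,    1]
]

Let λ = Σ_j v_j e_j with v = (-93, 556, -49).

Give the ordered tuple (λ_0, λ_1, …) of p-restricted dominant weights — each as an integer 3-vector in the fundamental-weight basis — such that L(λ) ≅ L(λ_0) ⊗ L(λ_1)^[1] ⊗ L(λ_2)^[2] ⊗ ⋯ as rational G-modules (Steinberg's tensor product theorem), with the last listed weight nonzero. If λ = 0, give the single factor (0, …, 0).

Change of basis e → ω: c = M·v where v = (-93, 556, -49):
  c_1 = (-2)·(-93) + (0)·(556) + (-1)·(-49) = 235
  c_2 = (-1)·(-93) + (0)·(556) + (-1)·(-49) = 142
  c_3 = (4)·(-93) + (1)·(556) + (1)·(-49) = 135
Base-17 expansion of each c_i:
  c_1 = 235 = 14·17^0 + 13·17^1
  c_2 = 142 = 6·17^0 + 8·17^1
  c_3 = 135 = 16·17^0 + 7·17^1
p-restricted factor λ_0 = (14, 6, 16)
p-restricted factor λ_1 = (13, 8, 7)

((14, 6, 16), (13, 8, 7))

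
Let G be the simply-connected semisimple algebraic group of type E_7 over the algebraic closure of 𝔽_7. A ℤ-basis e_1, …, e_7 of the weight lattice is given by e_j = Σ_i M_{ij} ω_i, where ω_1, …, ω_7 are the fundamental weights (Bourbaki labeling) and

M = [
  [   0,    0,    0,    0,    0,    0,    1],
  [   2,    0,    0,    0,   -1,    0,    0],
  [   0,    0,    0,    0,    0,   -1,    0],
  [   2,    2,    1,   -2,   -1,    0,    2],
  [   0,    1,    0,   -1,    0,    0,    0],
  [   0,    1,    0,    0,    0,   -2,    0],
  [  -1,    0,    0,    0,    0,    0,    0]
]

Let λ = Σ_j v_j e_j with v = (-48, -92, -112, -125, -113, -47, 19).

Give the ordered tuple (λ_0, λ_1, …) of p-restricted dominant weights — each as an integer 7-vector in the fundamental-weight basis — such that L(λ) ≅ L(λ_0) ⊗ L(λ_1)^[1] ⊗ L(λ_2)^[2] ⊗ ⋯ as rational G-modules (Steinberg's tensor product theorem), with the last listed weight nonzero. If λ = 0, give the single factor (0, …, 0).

Compute c_i = Σ_j M_{ij} v_j with v = (-48, -92, -112, -125, -113, -47, 19):
  c_1 = (0)·(-48) + (0)·(-92) + (0)·(-112) + (0)·(-125) + (0)·(-113) + (0)·(-47) + 1·19 = 19
  c_2 = (2)·(-48) + (0)·(-92) + (0)·(-112) + (0)·(-125) + (-1)·(-113) + (0)·(-47) + 0·19 = 17
  c_3 = (0)·(-48) + (0)·(-92) + (0)·(-112) + (0)·(-125) + (0)·(-113) + (-1)·(-47) + 0·19 = 47
  c_4 = (2)·(-48) + (2)·(-92) + (1)·(-112) + (-2)·(-125) + (-1)·(-113) + (0)·(-47) + 2·19 = 9
  c_5 = (0)·(-48) + (1)·(-92) + (0)·(-112) + (-1)·(-125) + (0)·(-113) + (0)·(-47) + 0·19 = 33
  c_6 = (0)·(-48) + (1)·(-92) + (0)·(-112) + (0)·(-125) + (0)·(-113) + (-2)·(-47) + 0·19 = 2
  c_7 = (-1)·(-48) + (0)·(-92) + (0)·(-112) + (0)·(-125) + (0)·(-113) + (0)·(-47) + 0·19 = 48
p = 7; digits c_i = Σ_j d_{ij}·7^j, 0 ≤ d_{ij} < 7:
  c_1 = 19 = 5·7^0 + 2·7^1
  c_2 = 17 = 3·7^0 + 2·7^1
  c_3 = 47 = 5·7^0 + 6·7^1
  c_4 = 9 = 2·7^0 + 1·7^1
  c_5 = 33 = 5·7^0 + 4·7^1
  c_6 = 2 = 2·7^0
  c_7 = 48 = 6·7^0 + 6·7^1
λ_0 = (5, 3, 5, 2, 5, 2, 6)
λ_1 = (2, 2, 6, 1, 4, 0, 6)

((5, 3, 5, 2, 5, 2, 6), (2, 2, 6, 1, 4, 0, 6))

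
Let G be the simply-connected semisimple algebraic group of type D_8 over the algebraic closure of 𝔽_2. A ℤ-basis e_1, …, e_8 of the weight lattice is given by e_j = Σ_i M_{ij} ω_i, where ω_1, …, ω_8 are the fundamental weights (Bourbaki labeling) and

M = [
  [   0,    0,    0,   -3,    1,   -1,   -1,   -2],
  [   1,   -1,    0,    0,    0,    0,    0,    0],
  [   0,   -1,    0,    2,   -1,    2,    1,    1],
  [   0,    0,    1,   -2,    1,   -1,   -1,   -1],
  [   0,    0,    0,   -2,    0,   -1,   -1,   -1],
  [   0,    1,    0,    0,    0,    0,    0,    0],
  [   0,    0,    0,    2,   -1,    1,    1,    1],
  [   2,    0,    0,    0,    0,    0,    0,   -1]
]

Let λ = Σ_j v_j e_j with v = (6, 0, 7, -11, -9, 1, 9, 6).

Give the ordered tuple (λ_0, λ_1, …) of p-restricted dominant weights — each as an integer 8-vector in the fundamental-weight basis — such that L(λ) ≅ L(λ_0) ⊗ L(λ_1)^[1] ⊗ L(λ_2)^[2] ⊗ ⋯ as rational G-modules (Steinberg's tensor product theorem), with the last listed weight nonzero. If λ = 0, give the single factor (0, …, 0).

((0, 0, 0, 0, 0, 0, 1, 0), (1, 1, 0, 0, 1, 0, 1, 1), (0, 1, 1, 1, 1, 0, 0, 1))

Compute c_i = Σ_j M_{ij} v_j with v = (6, 0, 7, -11, -9, 1, 9, 6):
  c_1 = (0)·(6) + (0)·(0) + (0)·(7) + (-3)·(-11) + (1)·(-9) + (-1)·(1) + (-1)·(9) + (-2)·(6) = 2
  c_2 = (1)·(6) + (-1)·(0) + (0)·(7) + (0)·(-11) + (0)·(-9) + (0)·(1) + (0)·(9) + (0)·(6) = 6
  c_3 = (0)·(6) + (-1)·(0) + (0)·(7) + (2)·(-11) + (-1)·(-9) + (2)·(1) + (1)·(9) + (1)·(6) = 4
  c_4 = (0)·(6) + (0)·(0) + (1)·(7) + (-2)·(-11) + (1)·(-9) + (-1)·(1) + (-1)·(9) + (-1)·(6) = 4
  c_5 = (0)·(6) + (0)·(0) + (0)·(7) + (-2)·(-11) + (0)·(-9) + (-1)·(1) + (-1)·(9) + (-1)·(6) = 6
  c_6 = (0)·(6) + (1)·(0) + (0)·(7) + (0)·(-11) + (0)·(-9) + (0)·(1) + (0)·(9) + (0)·(6) = 0
  c_7 = (0)·(6) + (0)·(0) + (0)·(7) + (2)·(-11) + (-1)·(-9) + (1)·(1) + (1)·(9) + (1)·(6) = 3
  c_8 = (2)·(6) + (0)·(0) + (0)·(7) + (0)·(-11) + (0)·(-9) + (0)·(1) + (0)·(9) + (-1)·(6) = 6
p = 2; digits c_i = Σ_j d_{ij}·2^j, 0 ≤ d_{ij} < 2:
  c_1 = 2 = 0·2^0 + 1·2^1
  c_2 = 6 = 0·2^0 + 1·2^1 + 1·2^2
  c_3 = 4 = 0·2^0 + 0·2^1 + 1·2^2
  c_4 = 4 = 0·2^0 + 0·2^1 + 1·2^2
  c_5 = 6 = 0·2^0 + 1·2^1 + 1·2^2
  c_6 = 0
  c_7 = 3 = 1·2^0 + 1·2^1
  c_8 = 6 = 0·2^0 + 1·2^1 + 1·2^2
p-restricted factor λ_0 = (0, 0, 0, 0, 0, 0, 1, 0)
p-restricted factor λ_1 = (1, 1, 0, 0, 1, 0, 1, 1)
p-restricted factor λ_2 = (0, 1, 1, 1, 1, 0, 0, 1)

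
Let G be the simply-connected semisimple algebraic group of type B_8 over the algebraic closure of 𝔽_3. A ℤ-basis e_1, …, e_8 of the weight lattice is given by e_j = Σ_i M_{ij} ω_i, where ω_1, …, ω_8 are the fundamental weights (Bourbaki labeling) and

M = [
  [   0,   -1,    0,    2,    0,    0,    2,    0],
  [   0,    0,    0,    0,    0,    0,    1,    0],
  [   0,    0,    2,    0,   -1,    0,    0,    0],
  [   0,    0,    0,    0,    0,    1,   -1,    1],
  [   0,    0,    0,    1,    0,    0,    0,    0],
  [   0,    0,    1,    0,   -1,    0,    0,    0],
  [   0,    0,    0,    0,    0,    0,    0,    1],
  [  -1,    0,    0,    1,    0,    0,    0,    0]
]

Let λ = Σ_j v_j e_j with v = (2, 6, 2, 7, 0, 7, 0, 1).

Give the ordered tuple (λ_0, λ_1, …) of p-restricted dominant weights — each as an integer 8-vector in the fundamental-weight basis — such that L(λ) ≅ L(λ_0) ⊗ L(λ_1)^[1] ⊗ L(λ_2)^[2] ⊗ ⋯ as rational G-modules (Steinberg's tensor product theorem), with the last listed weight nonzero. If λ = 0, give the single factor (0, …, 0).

((2, 0, 1, 2, 1, 2, 1, 2), (2, 0, 1, 2, 2, 0, 0, 1))

Compute c_i = Σ_j M_{ij} v_j with v = (2, 6, 2, 7, 0, 7, 0, 1):
  c_1 = 0*2 + -1*6 + 0*2 + 2*7 + 0*0 + 0*7 + 2*0 + 0*1 = 8
  c_2 = 0*2 + 0*6 + 0*2 + 0*7 + 0*0 + 0*7 + 1*0 + 0*1 = 0
  c_3 = 0*2 + 0*6 + 2*2 + 0*7 + -1*0 + 0*7 + 0*0 + 0*1 = 4
  c_4 = 0*2 + 0*6 + 0*2 + 0*7 + 0*0 + 1*7 + -1*0 + 1*1 = 8
  c_5 = 0*2 + 0*6 + 0*2 + 1*7 + 0*0 + 0*7 + 0*0 + 0*1 = 7
  c_6 = 0*2 + 0*6 + 1*2 + 0*7 + -1*0 + 0*7 + 0*0 + 0*1 = 2
  c_7 = 0*2 + 0*6 + 0*2 + 0*7 + 0*0 + 0*7 + 0*0 + 1*1 = 1
  c_8 = -1*2 + 0*6 + 0*2 + 1*7 + 0*0 + 0*7 + 0*0 + 0*1 = 5
Base-3 expansion of each c_i:
  c_1 = 8 = 2·3^0 + 2·3^1
  c_2 = 0
  c_3 = 4 = 1·3^0 + 1·3^1
  c_4 = 8 = 2·3^0 + 2·3^1
  c_5 = 7 = 1·3^0 + 2·3^1
  c_6 = 2 = 2·3^0
  c_7 = 1 = 1·3^0
  c_8 = 5 = 2·3^0 + 1·3^1
p-restricted factor λ_0 = (2, 0, 1, 2, 1, 2, 1, 2)
p-restricted factor λ_1 = (2, 0, 1, 2, 2, 0, 0, 1)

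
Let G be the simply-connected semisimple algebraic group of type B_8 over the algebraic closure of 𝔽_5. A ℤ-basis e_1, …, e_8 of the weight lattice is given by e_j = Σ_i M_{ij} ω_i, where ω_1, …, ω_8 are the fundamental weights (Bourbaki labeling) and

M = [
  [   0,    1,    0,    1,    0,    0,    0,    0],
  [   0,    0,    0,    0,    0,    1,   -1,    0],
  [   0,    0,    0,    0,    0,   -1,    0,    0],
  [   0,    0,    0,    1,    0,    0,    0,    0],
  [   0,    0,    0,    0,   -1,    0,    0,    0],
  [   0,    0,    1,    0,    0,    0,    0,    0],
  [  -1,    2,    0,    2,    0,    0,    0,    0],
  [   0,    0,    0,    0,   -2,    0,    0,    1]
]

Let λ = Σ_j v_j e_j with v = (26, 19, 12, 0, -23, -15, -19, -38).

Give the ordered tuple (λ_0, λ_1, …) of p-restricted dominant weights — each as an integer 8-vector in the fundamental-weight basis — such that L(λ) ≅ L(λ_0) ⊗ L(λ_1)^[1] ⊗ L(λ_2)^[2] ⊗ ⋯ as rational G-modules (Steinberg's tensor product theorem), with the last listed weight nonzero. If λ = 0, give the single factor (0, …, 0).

Change of basis e → ω: c = M·v where v = (26, 19, 12, 0, -23, -15, -19, -38):
  c_1 = 0*26 + 1*19 + 0*12 + 1*0 + 0*-23 + 0*-15 + 0*-19 + 0*-38 = 19
  c_2 = 0*26 + 0*19 + 0*12 + 0*0 + 0*-23 + 1*-15 + -1*-19 + 0*-38 = 4
  c_3 = 0*26 + 0*19 + 0*12 + 0*0 + 0*-23 + -1*-15 + 0*-19 + 0*-38 = 15
  c_4 = 0*26 + 0*19 + 0*12 + 1*0 + 0*-23 + 0*-15 + 0*-19 + 0*-38 = 0
  c_5 = 0*26 + 0*19 + 0*12 + 0*0 + -1*-23 + 0*-15 + 0*-19 + 0*-38 = 23
  c_6 = 0*26 + 0*19 + 1*12 + 0*0 + 0*-23 + 0*-15 + 0*-19 + 0*-38 = 12
  c_7 = -1*26 + 2*19 + 0*12 + 2*0 + 0*-23 + 0*-15 + 0*-19 + 0*-38 = 12
  c_8 = 0*26 + 0*19 + 0*12 + 0*0 + -2*-23 + 0*-15 + 0*-19 + 1*-38 = 8
Writing each c_i in base p = 5:
  c_1 = 19 = 4·5^0 + 3·5^1
  c_2 = 4 = 4·5^0
  c_3 = 15 = 0·5^0 + 3·5^1
  c_4 = 0
  c_5 = 23 = 3·5^0 + 4·5^1
  c_6 = 12 = 2·5^0 + 2·5^1
  c_7 = 12 = 2·5^0 + 2·5^1
  c_8 = 8 = 3·5^0 + 1·5^1
λ_0 = (4, 4, 0, 0, 3, 2, 2, 3)
λ_1 = (3, 0, 3, 0, 4, 2, 2, 1)

((4, 4, 0, 0, 3, 2, 2, 3), (3, 0, 3, 0, 4, 2, 2, 1))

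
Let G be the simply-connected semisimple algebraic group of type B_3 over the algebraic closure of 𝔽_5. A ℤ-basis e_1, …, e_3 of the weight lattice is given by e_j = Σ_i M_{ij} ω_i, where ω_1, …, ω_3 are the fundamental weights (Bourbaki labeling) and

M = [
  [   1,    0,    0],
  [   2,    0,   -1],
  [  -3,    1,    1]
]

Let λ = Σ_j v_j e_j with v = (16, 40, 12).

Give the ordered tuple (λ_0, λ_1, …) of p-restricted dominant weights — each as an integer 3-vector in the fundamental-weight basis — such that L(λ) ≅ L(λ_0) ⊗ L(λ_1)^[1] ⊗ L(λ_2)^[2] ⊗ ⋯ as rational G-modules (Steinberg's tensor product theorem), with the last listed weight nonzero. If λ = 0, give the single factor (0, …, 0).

((1, 0, 4), (3, 4, 0))

Converting to the ω-basis (c_i = row i of M dotted with v = (16, 40, 12)):
  c_1 = (1)·(16) + (0)·(40) + (0)·(12) = 16
  c_2 = (2)·(16) + (0)·(40) + (-1)·(12) = 20
  c_3 = (-3)·(16) + (1)·(40) + (1)·(12) = 4
p = 5; digits c_i = Σ_j d_{ij}·5^j, 0 ≤ d_{ij} < 5:
  c_1 = 16 = 1·5^0 + 3·5^1
  c_2 = 20 = 0·5^0 + 4·5^1
  c_3 = 4 = 4·5^0
Factor λ_0 = (1, 0, 4)
Factor λ_1 = (3, 4, 0)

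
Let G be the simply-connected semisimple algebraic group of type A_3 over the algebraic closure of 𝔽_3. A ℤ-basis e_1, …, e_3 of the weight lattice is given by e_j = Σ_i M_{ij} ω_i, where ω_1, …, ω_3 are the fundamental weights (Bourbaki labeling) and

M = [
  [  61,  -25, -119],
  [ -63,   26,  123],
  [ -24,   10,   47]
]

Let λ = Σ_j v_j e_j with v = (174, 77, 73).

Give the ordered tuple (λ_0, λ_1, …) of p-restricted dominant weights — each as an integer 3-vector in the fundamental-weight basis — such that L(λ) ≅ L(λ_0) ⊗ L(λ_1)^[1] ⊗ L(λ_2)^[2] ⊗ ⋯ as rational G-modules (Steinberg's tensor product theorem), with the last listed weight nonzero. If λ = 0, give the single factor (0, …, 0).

ω-coordinates c = M·v, v = (174, 77, 73):
  c_1 = 61·174 + (-25)·(77) + (-119)·(73) = 2
  c_2 = (-63)·(174) + 26·77 + 123·73 = 19
  c_3 = (-24)·(174) + 10·77 + 47·73 = 25
Writing each c_i in base p = 3:
  c_1 = 2 = 2·3^0
  c_2 = 19 = 1·3^0 + 0·3^1 + 2·3^2
  c_3 = 25 = 1·3^0 + 2·3^1 + 2·3^2
λ_0 = (2, 1, 1)
λ_1 = (0, 0, 2)
λ_2 = (0, 2, 2)

((2, 1, 1), (0, 0, 2), (0, 2, 2))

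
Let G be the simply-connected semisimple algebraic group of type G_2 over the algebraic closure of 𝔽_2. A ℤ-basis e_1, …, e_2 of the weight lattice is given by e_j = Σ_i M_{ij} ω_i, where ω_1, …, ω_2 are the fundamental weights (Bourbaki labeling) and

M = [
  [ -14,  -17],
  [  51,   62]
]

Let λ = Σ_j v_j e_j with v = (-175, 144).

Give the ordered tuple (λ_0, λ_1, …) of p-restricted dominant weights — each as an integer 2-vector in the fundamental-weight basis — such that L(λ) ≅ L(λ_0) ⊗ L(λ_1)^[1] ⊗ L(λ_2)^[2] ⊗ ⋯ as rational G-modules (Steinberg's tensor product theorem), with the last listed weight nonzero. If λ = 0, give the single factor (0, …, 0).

In the fundamental-weight basis, λ has coordinates c = M·v (v = (-175, 144)):
  c_1 = (-14)·(-175) + (-17)·(144) = 2
  c_2 = (51)·(-175) + (62)·(144) = 3
Writing each c_i in base p = 2:
  c_1 = 2 = 0·2^0 + 1·2^1
  c_2 = 3 = 1·2^0 + 1·2^1
Factor λ_0 = (0, 1)
Factor λ_1 = (1, 1)

((0, 1), (1, 1))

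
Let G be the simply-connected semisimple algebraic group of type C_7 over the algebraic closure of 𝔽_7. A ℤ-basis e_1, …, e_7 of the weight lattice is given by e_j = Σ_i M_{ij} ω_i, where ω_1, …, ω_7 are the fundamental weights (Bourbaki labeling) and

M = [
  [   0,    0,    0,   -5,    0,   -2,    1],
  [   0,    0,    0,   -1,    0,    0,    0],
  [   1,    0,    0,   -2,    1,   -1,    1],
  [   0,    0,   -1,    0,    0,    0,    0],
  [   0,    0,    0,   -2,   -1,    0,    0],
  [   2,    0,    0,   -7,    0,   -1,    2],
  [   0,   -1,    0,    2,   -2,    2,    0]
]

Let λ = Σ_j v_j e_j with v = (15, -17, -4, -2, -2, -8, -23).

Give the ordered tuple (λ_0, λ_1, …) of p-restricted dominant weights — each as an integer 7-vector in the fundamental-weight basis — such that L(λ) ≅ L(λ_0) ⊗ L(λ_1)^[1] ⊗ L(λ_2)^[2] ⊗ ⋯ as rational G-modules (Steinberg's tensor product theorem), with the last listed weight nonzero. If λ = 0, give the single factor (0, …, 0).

((3, 2, 2, 4, 6, 6, 1),)

Change of basis e → ω: c = M·v where v = (15, -17, -4, -2, -2, -8, -23):
  c_1 = 0·15 + (0)·(-17) + (0)·(-4) + (-5)·(-2) + (0)·(-2) + (-2)·(-8) + (1)·(-23) = 3
  c_2 = 0·15 + (0)·(-17) + (0)·(-4) + (-1)·(-2) + (0)·(-2) + (0)·(-8) + (0)·(-23) = 2
  c_3 = 1·15 + (0)·(-17) + (0)·(-4) + (-2)·(-2) + (1)·(-2) + (-1)·(-8) + (1)·(-23) = 2
  c_4 = 0·15 + (0)·(-17) + (-1)·(-4) + (0)·(-2) + (0)·(-2) + (0)·(-8) + (0)·(-23) = 4
  c_5 = 0·15 + (0)·(-17) + (0)·(-4) + (-2)·(-2) + (-1)·(-2) + (0)·(-8) + (0)·(-23) = 6
  c_6 = 2·15 + (0)·(-17) + (0)·(-4) + (-7)·(-2) + (0)·(-2) + (-1)·(-8) + (2)·(-23) = 6
  c_7 = 0·15 + (-1)·(-17) + (0)·(-4) + (2)·(-2) + (-2)·(-2) + (2)·(-8) + (0)·(-23) = 1
p = 7; digits c_i = Σ_j d_{ij}·7^j, 0 ≤ d_{ij} < 7:
  c_1 = 3 = 3·7^0
  c_2 = 2 = 2·7^0
  c_3 = 2 = 2·7^0
  c_4 = 4 = 4·7^0
  c_5 = 6 = 6·7^0
  c_6 = 6 = 6·7^0
  c_7 = 1 = 1·7^0
λ_0 = (3, 2, 2, 4, 6, 6, 1)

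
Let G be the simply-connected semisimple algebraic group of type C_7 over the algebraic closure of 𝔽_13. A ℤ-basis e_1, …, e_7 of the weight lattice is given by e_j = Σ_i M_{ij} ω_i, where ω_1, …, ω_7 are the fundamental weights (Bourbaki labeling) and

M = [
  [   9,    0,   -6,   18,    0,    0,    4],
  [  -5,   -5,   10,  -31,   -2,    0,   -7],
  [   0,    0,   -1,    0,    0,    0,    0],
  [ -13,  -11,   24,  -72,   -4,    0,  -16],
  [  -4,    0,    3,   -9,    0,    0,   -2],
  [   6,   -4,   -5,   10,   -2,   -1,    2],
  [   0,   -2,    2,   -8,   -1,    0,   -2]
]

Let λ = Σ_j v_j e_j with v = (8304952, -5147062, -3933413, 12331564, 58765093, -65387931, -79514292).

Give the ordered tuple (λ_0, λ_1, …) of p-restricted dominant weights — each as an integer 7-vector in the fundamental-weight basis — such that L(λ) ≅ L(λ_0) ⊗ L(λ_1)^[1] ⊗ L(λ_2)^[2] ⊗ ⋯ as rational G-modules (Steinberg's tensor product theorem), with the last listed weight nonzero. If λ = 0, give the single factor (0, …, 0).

((10, 11, 3, 10, 11, 1, 9), (3, 7, 8, 8, 2, 3, 1), (11, 1, 4, 6, 8, 12, 1), (12, 5, 9, 2, 11, 0, 5), (0, 6, 7, 7, 1, 0, 11), (6, 4, 10, 9, 8, 6, 10))

Converting to the ω-basis (c_i = row i of M dotted with v = (8304952, -5147062, -3933413, 12331564, 58765093, -65387931, -79514292)):
  c_1 = 9·8304952 + (0)·(-5147062) + (-6)·(-3933413) + 18·12331564 + 0·58765093 + (0)·(-65387931) + (4)·(-79514292) = 2256030
  c_2 = (-5)·(8304952) + (-5)·(-5147062) + (10)·(-3933413) + (-31)·(12331564) + (-2)·(58765093) + (0)·(-65387931) + (-7)·(-79514292) = 1667794
  c_3 = 0·8304952 + (0)·(-5147062) + (-1)·(-3933413) + 0·12331564 + 0·58765093 + (0)·(-65387931) + (0)·(-79514292) = 3933413
  c_4 = (-13)·(8304952) + (-11)·(-5147062) + (24)·(-3933413) + (-72)·(12331564) + (-4)·(58765093) + (0)·(-65387931) + (-16)·(-79514292) = 3547086
  c_5 = (-4)·(8304952) + (0)·(-5147062) + (3)·(-3933413) + (-9)·(12331564) + 0·58765093 + (0)·(-65387931) + (-2)·(-79514292) = 3024461
  c_6 = 6·8304952 + (-4)·(-5147062) + (-5)·(-3933413) + 10·12331564 + (-2)·(58765093) + (-1)·(-65387931) + (2)·(-79514292) = 2229826
  c_7 = 0·8304952 + (-2)·(-5147062) + (2)·(-3933413) + (-8)·(12331564) + (-1)·(58765093) + (0)·(-65387931) + (-2)·(-79514292) = 4038277
p = 13; digits c_i = Σ_j d_{ij}·13^j, 0 ≤ d_{ij} < 13:
  c_1 = 2256030 = 10·13^0 + 3·13^1 + 11·13^2 + 12·13^3 + 0·13^4 + 6·13^5
  c_2 = 1667794 = 11·13^0 + 7·13^1 + 1·13^2 + 5·13^3 + 6·13^4 + 4·13^5
  c_3 = 3933413 = 3·13^0 + 8·13^1 + 4·13^2 + 9·13^3 + 7·13^4 + 10·13^5
  c_4 = 3547086 = 10·13^0 + 8·13^1 + 6·13^2 + 2·13^3 + 7·13^4 + 9·13^5
  c_5 = 3024461 = 11·13^0 + 2·13^1 + 8·13^2 + 11·13^3 + 1·13^4 + 8·13^5
  c_6 = 2229826 = 1·13^0 + 3·13^1 + 12·13^2 + 0·13^3 + 0·13^4 + 6·13^5
  c_7 = 4038277 = 9·13^0 + 1·13^1 + 1·13^2 + 5·13^3 + 11·13^4 + 10·13^5
λ_0 = (10, 11, 3, 10, 11, 1, 9)
λ_1 = (3, 7, 8, 8, 2, 3, 1)
λ_2 = (11, 1, 4, 6, 8, 12, 1)
λ_3 = (12, 5, 9, 2, 11, 0, 5)
λ_4 = (0, 6, 7, 7, 1, 0, 11)
λ_5 = (6, 4, 10, 9, 8, 6, 10)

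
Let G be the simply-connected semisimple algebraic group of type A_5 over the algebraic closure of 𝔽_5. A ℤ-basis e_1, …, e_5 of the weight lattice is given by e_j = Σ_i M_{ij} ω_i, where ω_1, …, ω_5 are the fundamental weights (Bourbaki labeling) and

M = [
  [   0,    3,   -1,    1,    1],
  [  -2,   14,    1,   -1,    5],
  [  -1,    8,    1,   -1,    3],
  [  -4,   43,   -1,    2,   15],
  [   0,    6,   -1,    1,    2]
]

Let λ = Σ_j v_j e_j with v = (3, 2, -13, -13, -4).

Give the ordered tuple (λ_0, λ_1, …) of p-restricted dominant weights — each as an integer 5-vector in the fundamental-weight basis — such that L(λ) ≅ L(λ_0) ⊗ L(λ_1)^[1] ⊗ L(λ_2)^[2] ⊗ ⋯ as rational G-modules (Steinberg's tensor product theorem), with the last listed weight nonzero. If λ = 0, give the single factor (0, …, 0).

((2, 2, 1, 1, 4),)

Change of basis e → ω: c = M·v where v = (3, 2, -13, -13, -4):
  c_1 = (0)·(3) + (3)·(2) + (-1)·(-13) + (1)·(-13) + (1)·(-4) = 2
  c_2 = (-2)·(3) + (14)·(2) + (1)·(-13) + (-1)·(-13) + (5)·(-4) = 2
  c_3 = (-1)·(3) + (8)·(2) + (1)·(-13) + (-1)·(-13) + (3)·(-4) = 1
  c_4 = (-4)·(3) + (43)·(2) + (-1)·(-13) + (2)·(-13) + (15)·(-4) = 1
  c_5 = (0)·(3) + (6)·(2) + (-1)·(-13) + (1)·(-13) + (2)·(-4) = 4
Base-5 expansion of each c_i:
  c_1 = 2 = 2·5^0
  c_2 = 2 = 2·5^0
  c_3 = 1 = 1·5^0
  c_4 = 1 = 1·5^0
  c_5 = 4 = 4·5^0
Factor λ_0 = (2, 2, 1, 1, 4)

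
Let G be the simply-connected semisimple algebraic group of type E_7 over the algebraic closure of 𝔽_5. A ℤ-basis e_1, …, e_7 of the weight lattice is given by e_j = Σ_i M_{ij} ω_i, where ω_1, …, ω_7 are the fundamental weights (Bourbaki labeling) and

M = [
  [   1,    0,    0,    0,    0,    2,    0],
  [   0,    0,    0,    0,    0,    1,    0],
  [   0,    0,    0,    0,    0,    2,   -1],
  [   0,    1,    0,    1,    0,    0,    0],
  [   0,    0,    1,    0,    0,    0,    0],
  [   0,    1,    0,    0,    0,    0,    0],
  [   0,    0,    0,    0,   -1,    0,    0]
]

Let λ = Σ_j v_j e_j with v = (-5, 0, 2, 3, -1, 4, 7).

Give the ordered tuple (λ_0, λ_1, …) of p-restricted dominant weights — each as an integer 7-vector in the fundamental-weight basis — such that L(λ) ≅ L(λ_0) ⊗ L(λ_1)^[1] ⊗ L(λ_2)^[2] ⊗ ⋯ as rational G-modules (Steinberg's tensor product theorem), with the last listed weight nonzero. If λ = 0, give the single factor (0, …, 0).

((3, 4, 1, 3, 2, 0, 1),)

In the fundamental-weight basis, λ has coordinates c = M·v (v = (-5, 0, 2, 3, -1, 4, 7)):
  c_1 = (1)·(-5) + 0·0 + 0·2 + 0·3 + (0)·(-1) + 2·4 + 0·7 = 3
  c_2 = (0)·(-5) + 0·0 + 0·2 + 0·3 + (0)·(-1) + 1·4 + 0·7 = 4
  c_3 = (0)·(-5) + 0·0 + 0·2 + 0·3 + (0)·(-1) + 2·4 + (-1)·(7) = 1
  c_4 = (0)·(-5) + 1·0 + 0·2 + 1·3 + (0)·(-1) + 0·4 + 0·7 = 3
  c_5 = (0)·(-5) + 0·0 + 1·2 + 0·3 + (0)·(-1) + 0·4 + 0·7 = 2
  c_6 = (0)·(-5) + 1·0 + 0·2 + 0·3 + (0)·(-1) + 0·4 + 0·7 = 0
  c_7 = (0)·(-5) + 0·0 + 0·2 + 0·3 + (-1)·(-1) + 0·4 + 0·7 = 1
Writing each c_i in base p = 5:
  c_1 = 3 = 3·5^0
  c_2 = 4 = 4·5^0
  c_3 = 1 = 1·5^0
  c_4 = 3 = 3·5^0
  c_5 = 2 = 2·5^0
  c_6 = 0
  c_7 = 1 = 1·5^0
Factor λ_0 = (3, 4, 1, 3, 2, 0, 1)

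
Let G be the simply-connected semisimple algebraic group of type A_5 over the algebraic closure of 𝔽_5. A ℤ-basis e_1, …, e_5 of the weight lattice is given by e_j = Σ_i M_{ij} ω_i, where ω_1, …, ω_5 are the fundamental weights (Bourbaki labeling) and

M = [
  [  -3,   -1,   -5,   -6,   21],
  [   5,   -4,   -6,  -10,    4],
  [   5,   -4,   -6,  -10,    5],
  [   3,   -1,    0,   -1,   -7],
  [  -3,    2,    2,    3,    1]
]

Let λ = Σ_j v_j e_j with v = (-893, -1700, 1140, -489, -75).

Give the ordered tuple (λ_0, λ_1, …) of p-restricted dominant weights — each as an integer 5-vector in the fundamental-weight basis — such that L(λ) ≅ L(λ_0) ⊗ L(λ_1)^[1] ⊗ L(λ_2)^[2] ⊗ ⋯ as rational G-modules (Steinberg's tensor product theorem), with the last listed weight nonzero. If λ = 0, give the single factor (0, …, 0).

((3, 0, 0, 0, 2), (2, 2, 2, 2, 3), (1, 3, 0, 1, 0))

Compute c_i = Σ_j M_{ij} v_j with v = (-893, -1700, 1140, -489, -75):
  c_1 = (-3)·(-893) + (-1)·(-1700) + (-5)·(1140) + (-6)·(-489) + (21)·(-75) = 38
  c_2 = (5)·(-893) + (-4)·(-1700) + (-6)·(1140) + (-10)·(-489) + (4)·(-75) = 85
  c_3 = (5)·(-893) + (-4)·(-1700) + (-6)·(1140) + (-10)·(-489) + (5)·(-75) = 10
  c_4 = (3)·(-893) + (-1)·(-1700) + (0)·(1140) + (-1)·(-489) + (-7)·(-75) = 35
  c_5 = (-3)·(-893) + (2)·(-1700) + (2)·(1140) + (3)·(-489) + (1)·(-75) = 17
p = 5; digits c_i = Σ_j d_{ij}·5^j, 0 ≤ d_{ij} < 5:
  c_1 = 38 = 3·5^0 + 2·5^1 + 1·5^2
  c_2 = 85 = 0·5^0 + 2·5^1 + 3·5^2
  c_3 = 10 = 0·5^0 + 2·5^1
  c_4 = 35 = 0·5^0 + 2·5^1 + 1·5^2
  c_5 = 17 = 2·5^0 + 3·5^1
Factor λ_0 = (3, 0, 0, 0, 2)
Factor λ_1 = (2, 2, 2, 2, 3)
Factor λ_2 = (1, 3, 0, 1, 0)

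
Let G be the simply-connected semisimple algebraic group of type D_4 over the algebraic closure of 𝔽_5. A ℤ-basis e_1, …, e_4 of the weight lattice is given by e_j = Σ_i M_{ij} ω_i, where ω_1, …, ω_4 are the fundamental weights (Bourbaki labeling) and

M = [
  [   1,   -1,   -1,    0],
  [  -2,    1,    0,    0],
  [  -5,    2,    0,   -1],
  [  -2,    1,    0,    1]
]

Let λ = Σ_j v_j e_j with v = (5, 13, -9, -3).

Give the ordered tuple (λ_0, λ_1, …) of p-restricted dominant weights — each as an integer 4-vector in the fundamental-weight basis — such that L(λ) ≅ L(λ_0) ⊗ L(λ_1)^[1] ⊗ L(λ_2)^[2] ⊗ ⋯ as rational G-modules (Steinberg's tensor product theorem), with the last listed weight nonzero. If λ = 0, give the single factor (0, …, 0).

((1, 3, 4, 0),)

In the fundamental-weight basis, λ has coordinates c = M·v (v = (5, 13, -9, -3)):
  c_1 = (1)·(5) + (-1)·(13) + (-1)·(-9) + (0)·(-3) = 1
  c_2 = (-2)·(5) + (1)·(13) + (0)·(-9) + (0)·(-3) = 3
  c_3 = (-5)·(5) + (2)·(13) + (0)·(-9) + (-1)·(-3) = 4
  c_4 = (-2)·(5) + (1)·(13) + (0)·(-9) + (1)·(-3) = 0
p = 5; digits c_i = Σ_j d_{ij}·5^j, 0 ≤ d_{ij} < 5:
  c_1 = 1 = 1·5^0
  c_2 = 3 = 3·5^0
  c_3 = 4 = 4·5^0
  c_4 = 0
p-restricted factor λ_0 = (1, 3, 4, 0)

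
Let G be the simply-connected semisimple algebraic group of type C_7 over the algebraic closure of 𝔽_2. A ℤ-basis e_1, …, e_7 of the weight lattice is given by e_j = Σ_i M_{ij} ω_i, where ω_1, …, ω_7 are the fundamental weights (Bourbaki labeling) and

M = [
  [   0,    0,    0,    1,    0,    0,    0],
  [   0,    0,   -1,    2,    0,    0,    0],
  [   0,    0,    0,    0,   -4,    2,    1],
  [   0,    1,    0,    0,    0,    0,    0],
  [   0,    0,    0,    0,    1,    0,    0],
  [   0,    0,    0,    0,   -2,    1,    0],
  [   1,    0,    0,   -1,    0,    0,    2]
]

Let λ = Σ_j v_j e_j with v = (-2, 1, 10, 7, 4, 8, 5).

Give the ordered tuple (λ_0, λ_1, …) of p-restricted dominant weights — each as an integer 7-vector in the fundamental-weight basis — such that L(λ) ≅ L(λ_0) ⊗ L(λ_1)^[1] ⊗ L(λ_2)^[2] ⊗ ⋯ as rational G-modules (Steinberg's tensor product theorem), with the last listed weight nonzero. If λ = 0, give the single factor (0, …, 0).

((1, 0, 1, 1, 0, 0, 1), (1, 0, 0, 0, 0, 0, 0), (1, 1, 1, 0, 1, 0, 0))

Converting to the ω-basis (c_i = row i of M dotted with v = (-2, 1, 10, 7, 4, 8, 5)):
  c_1 = (0)·(-2) + (0)·(1) + (0)·(10) + (1)·(7) + (0)·(4) + (0)·(8) + (0)·(5) = 7
  c_2 = (0)·(-2) + (0)·(1) + (-1)·(10) + (2)·(7) + (0)·(4) + (0)·(8) + (0)·(5) = 4
  c_3 = (0)·(-2) + (0)·(1) + (0)·(10) + (0)·(7) + (-4)·(4) + (2)·(8) + (1)·(5) = 5
  c_4 = (0)·(-2) + (1)·(1) + (0)·(10) + (0)·(7) + (0)·(4) + (0)·(8) + (0)·(5) = 1
  c_5 = (0)·(-2) + (0)·(1) + (0)·(10) + (0)·(7) + (1)·(4) + (0)·(8) + (0)·(5) = 4
  c_6 = (0)·(-2) + (0)·(1) + (0)·(10) + (0)·(7) + (-2)·(4) + (1)·(8) + (0)·(5) = 0
  c_7 = (1)·(-2) + (0)·(1) + (0)·(10) + (-1)·(7) + (0)·(4) + (0)·(8) + (2)·(5) = 1
Expand coordinatewise in base 2:
  c_1 = 7 = 1·2^0 + 1·2^1 + 1·2^2
  c_2 = 4 = 0·2^0 + 0·2^1 + 1·2^2
  c_3 = 5 = 1·2^0 + 0·2^1 + 1·2^2
  c_4 = 1 = 1·2^0
  c_5 = 4 = 0·2^0 + 0·2^1 + 1·2^2
  c_6 = 0
  c_7 = 1 = 1·2^0
p-restricted factor λ_0 = (1, 0, 1, 1, 0, 0, 1)
p-restricted factor λ_1 = (1, 0, 0, 0, 0, 0, 0)
p-restricted factor λ_2 = (1, 1, 1, 0, 1, 0, 0)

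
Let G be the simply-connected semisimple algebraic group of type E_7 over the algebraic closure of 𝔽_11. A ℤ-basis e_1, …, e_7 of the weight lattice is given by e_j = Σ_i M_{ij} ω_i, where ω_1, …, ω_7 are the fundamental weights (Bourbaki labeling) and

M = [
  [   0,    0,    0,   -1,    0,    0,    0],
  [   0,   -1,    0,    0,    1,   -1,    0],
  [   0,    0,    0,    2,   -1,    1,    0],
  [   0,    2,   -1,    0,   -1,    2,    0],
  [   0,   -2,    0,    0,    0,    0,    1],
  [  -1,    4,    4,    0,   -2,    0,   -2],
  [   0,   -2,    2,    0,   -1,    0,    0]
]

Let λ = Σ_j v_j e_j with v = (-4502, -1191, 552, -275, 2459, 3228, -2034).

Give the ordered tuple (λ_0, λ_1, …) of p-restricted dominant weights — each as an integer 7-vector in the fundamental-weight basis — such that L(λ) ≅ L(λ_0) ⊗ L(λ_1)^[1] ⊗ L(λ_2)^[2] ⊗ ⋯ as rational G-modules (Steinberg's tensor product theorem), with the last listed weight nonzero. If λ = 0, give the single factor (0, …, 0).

In the fundamental-weight basis, λ has coordinates c = M·v (v = (-4502, -1191, 552, -275, 2459, 3228, -2034)):
  c_1 = 0*-4502 + 0*-1191 + 0*552 + -1*-275 + 0*2459 + 0*3228 + 0*-2034 = 275
  c_2 = 0*-4502 + -1*-1191 + 0*552 + 0*-275 + 1*2459 + -1*3228 + 0*-2034 = 422
  c_3 = 0*-4502 + 0*-1191 + 0*552 + 2*-275 + -1*2459 + 1*3228 + 0*-2034 = 219
  c_4 = 0*-4502 + 2*-1191 + -1*552 + 0*-275 + -1*2459 + 2*3228 + 0*-2034 = 1063
  c_5 = 0*-4502 + -2*-1191 + 0*552 + 0*-275 + 0*2459 + 0*3228 + 1*-2034 = 348
  c_6 = -1*-4502 + 4*-1191 + 4*552 + 0*-275 + -2*2459 + 0*3228 + -2*-2034 = 1096
  c_7 = 0*-4502 + -2*-1191 + 2*552 + 0*-275 + -1*2459 + 0*3228 + 0*-2034 = 1027
Writing each c_i in base p = 11:
  c_1 = 275 = 0·11^0 + 3·11^1 + 2·11^2
  c_2 = 422 = 4·11^0 + 5·11^1 + 3·11^2
  c_3 = 219 = 10·11^0 + 8·11^1 + 1·11^2
  c_4 = 1063 = 7·11^0 + 8·11^1 + 8·11^2
  c_5 = 348 = 7·11^0 + 9·11^1 + 2·11^2
  c_6 = 1096 = 7·11^0 + 0·11^1 + 9·11^2
  c_7 = 1027 = 4·11^0 + 5·11^1 + 8·11^2
Factor λ_0 = (0, 4, 10, 7, 7, 7, 4)
Factor λ_1 = (3, 5, 8, 8, 9, 0, 5)
Factor λ_2 = (2, 3, 1, 8, 2, 9, 8)

((0, 4, 10, 7, 7, 7, 4), (3, 5, 8, 8, 9, 0, 5), (2, 3, 1, 8, 2, 9, 8))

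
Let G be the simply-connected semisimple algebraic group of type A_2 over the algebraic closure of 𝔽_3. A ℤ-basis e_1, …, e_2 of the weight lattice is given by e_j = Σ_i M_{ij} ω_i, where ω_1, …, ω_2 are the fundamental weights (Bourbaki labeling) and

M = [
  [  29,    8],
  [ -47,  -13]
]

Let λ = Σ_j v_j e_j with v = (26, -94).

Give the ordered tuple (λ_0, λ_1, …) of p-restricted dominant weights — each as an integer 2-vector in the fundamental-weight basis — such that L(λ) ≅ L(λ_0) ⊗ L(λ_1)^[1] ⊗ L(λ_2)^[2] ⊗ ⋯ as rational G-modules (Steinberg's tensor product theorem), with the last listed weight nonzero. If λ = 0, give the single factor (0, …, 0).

Converting to the ω-basis (c_i = row i of M dotted with v = (26, -94)):
  c_1 = 29*26 + 8*-94 = 2
  c_2 = -47*26 + -13*-94 = 0
Writing each c_i in base p = 3:
  c_1 = 2 = 2·3^0
  c_2 = 0
λ_0 = (2, 0)

((2, 0),)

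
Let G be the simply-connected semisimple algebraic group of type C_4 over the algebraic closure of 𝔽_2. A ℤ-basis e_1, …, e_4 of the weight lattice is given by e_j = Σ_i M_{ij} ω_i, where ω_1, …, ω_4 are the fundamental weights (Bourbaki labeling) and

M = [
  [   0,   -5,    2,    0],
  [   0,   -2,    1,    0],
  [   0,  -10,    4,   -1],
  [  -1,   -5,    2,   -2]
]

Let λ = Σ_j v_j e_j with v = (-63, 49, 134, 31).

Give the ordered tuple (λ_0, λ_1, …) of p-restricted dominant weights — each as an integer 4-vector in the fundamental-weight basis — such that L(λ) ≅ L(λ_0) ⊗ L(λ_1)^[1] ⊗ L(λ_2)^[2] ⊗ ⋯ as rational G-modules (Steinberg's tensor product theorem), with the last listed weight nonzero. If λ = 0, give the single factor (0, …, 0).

((1, 0, 1, 0), (1, 0, 1, 0), (1, 1, 1, 0), (0, 0, 1, 1), (1, 0, 0, 1), (0, 1, 0, 0))

ω-coordinates c = M·v, v = (-63, 49, 134, 31):
  c_1 = (0)·(-63) + (-5)·(49) + 2·134 + 0·31 = 23
  c_2 = (0)·(-63) + (-2)·(49) + 1·134 + 0·31 = 36
  c_3 = (0)·(-63) + (-10)·(49) + 4·134 + (-1)·(31) = 15
  c_4 = (-1)·(-63) + (-5)·(49) + 2·134 + (-2)·(31) = 24
Expand coordinatewise in base 2:
  c_1 = 23 = 1·2^0 + 1·2^1 + 1·2^2 + 0·2^3 + 1·2^4
  c_2 = 36 = 0·2^0 + 0·2^1 + 1·2^2 + 0·2^3 + 0·2^4 + 1·2^5
  c_3 = 15 = 1·2^0 + 1·2^1 + 1·2^2 + 1·2^3
  c_4 = 24 = 0·2^0 + 0·2^1 + 0·2^2 + 1·2^3 + 1·2^4
Factor λ_0 = (1, 0, 1, 0)
Factor λ_1 = (1, 0, 1, 0)
Factor λ_2 = (1, 1, 1, 0)
Factor λ_3 = (0, 0, 1, 1)
Factor λ_4 = (1, 0, 0, 1)
Factor λ_5 = (0, 1, 0, 0)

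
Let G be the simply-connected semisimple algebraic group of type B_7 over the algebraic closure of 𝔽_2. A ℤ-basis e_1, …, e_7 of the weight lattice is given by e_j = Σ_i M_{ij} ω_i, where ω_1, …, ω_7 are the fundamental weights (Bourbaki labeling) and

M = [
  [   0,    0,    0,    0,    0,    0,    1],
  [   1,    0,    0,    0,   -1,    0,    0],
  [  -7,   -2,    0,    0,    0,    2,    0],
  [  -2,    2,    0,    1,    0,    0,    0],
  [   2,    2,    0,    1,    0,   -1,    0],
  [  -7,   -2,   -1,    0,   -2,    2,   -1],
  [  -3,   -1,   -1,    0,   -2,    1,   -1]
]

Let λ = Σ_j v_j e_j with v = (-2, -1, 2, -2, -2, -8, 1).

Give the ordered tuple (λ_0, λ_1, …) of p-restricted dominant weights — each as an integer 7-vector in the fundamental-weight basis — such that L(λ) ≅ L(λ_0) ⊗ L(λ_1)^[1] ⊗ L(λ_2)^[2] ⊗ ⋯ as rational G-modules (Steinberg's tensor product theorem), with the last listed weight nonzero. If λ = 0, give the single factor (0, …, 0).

ω-coordinates c = M·v, v = (-2, -1, 2, -2, -2, -8, 1):
  c_1 = 0*-2 + 0*-1 + 0*2 + 0*-2 + 0*-2 + 0*-8 + 1*1 = 1
  c_2 = 1*-2 + 0*-1 + 0*2 + 0*-2 + -1*-2 + 0*-8 + 0*1 = 0
  c_3 = -7*-2 + -2*-1 + 0*2 + 0*-2 + 0*-2 + 2*-8 + 0*1 = 0
  c_4 = -2*-2 + 2*-1 + 0*2 + 1*-2 + 0*-2 + 0*-8 + 0*1 = 0
  c_5 = 2*-2 + 2*-1 + 0*2 + 1*-2 + 0*-2 + -1*-8 + 0*1 = 0
  c_6 = -7*-2 + -2*-1 + -1*2 + 0*-2 + -2*-2 + 2*-8 + -1*1 = 1
  c_7 = -3*-2 + -1*-1 + -1*2 + 0*-2 + -2*-2 + 1*-8 + -1*1 = 0
Expand coordinatewise in base 2:
  c_1 = 1 = 1·2^0
  c_2 = 0
  c_3 = 0
  c_4 = 0
  c_5 = 0
  c_6 = 1 = 1·2^0
  c_7 = 0
Factor λ_0 = (1, 0, 0, 0, 0, 1, 0)

((1, 0, 0, 0, 0, 1, 0),)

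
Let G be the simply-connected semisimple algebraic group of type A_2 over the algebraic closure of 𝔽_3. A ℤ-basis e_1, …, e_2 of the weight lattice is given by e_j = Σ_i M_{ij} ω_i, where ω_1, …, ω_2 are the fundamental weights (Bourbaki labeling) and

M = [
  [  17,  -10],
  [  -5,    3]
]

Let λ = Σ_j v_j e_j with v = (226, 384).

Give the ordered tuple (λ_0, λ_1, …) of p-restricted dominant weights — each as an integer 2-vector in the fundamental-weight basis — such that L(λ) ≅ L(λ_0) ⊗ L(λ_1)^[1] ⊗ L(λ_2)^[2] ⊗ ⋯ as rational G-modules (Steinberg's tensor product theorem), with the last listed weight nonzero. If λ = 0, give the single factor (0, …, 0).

((2, 1), (0, 1), (0, 2))

Change of basis e → ω: c = M·v where v = (226, 384):
  c_1 = (17)·(226) + (-10)·(384) = 2
  c_2 = (-5)·(226) + (3)·(384) = 22
p = 3; digits c_i = Σ_j d_{ij}·3^j, 0 ≤ d_{ij} < 3:
  c_1 = 2 = 2·3^0
  c_2 = 22 = 1·3^0 + 1·3^1 + 2·3^2
p-restricted factor λ_0 = (2, 1)
p-restricted factor λ_1 = (0, 1)
p-restricted factor λ_2 = (0, 2)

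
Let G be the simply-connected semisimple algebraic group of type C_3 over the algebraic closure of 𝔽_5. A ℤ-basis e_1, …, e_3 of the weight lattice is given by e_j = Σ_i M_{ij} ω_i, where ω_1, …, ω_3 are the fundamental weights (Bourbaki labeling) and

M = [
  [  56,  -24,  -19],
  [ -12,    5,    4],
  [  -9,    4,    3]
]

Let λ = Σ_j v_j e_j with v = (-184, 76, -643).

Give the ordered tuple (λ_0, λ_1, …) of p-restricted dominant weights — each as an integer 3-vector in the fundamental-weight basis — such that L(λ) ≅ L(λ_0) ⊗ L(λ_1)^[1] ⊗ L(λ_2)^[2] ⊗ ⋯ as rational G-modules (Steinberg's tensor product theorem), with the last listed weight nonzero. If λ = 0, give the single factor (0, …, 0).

((4, 1, 1), (2, 3, 1), (3, 0, 1))

Compute c_i = Σ_j M_{ij} v_j with v = (-184, 76, -643):
  c_1 = (56)·(-184) + (-24)·(76) + (-19)·(-643) = 89
  c_2 = (-12)·(-184) + 5·76 + (4)·(-643) = 16
  c_3 = (-9)·(-184) + 4·76 + (3)·(-643) = 31
Base-5 expansion of each c_i:
  c_1 = 89 = 4·5^0 + 2·5^1 + 3·5^2
  c_2 = 16 = 1·5^0 + 3·5^1
  c_3 = 31 = 1·5^0 + 1·5^1 + 1·5^2
λ_0 = (4, 1, 1)
λ_1 = (2, 3, 1)
λ_2 = (3, 0, 1)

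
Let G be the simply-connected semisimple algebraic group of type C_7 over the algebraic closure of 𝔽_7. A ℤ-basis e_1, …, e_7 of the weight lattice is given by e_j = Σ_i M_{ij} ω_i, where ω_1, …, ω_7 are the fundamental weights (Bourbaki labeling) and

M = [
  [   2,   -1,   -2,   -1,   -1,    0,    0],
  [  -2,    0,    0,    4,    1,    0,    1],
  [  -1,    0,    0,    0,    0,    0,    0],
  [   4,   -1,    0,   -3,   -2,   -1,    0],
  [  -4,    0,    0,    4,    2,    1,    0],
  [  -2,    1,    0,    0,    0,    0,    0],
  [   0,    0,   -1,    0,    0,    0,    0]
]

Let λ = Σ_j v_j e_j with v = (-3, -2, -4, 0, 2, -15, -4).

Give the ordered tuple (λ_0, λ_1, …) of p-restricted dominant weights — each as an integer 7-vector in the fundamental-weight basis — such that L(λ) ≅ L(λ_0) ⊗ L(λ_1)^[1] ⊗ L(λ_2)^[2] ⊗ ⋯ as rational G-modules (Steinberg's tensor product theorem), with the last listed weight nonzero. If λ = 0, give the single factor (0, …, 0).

Compute c_i = Σ_j M_{ij} v_j with v = (-3, -2, -4, 0, 2, -15, -4):
  c_1 = (2)·(-3) + (-1)·(-2) + (-2)·(-4) + (-1)·(0) + (-1)·(2) + (0)·(-15) + (0)·(-4) = 2
  c_2 = (-2)·(-3) + (0)·(-2) + (0)·(-4) + 4·0 + 1·2 + (0)·(-15) + (1)·(-4) = 4
  c_3 = (-1)·(-3) + (0)·(-2) + (0)·(-4) + 0·0 + 0·2 + (0)·(-15) + (0)·(-4) = 3
  c_4 = (4)·(-3) + (-1)·(-2) + (0)·(-4) + (-3)·(0) + (-2)·(2) + (-1)·(-15) + (0)·(-4) = 1
  c_5 = (-4)·(-3) + (0)·(-2) + (0)·(-4) + 4·0 + 2·2 + (1)·(-15) + (0)·(-4) = 1
  c_6 = (-2)·(-3) + (1)·(-2) + (0)·(-4) + 0·0 + 0·2 + (0)·(-15) + (0)·(-4) = 4
  c_7 = (0)·(-3) + (0)·(-2) + (-1)·(-4) + 0·0 + 0·2 + (0)·(-15) + (0)·(-4) = 4
Writing each c_i in base p = 7:
  c_1 = 2 = 2·7^0
  c_2 = 4 = 4·7^0
  c_3 = 3 = 3·7^0
  c_4 = 1 = 1·7^0
  c_5 = 1 = 1·7^0
  c_6 = 4 = 4·7^0
  c_7 = 4 = 4·7^0
Factor λ_0 = (2, 4, 3, 1, 1, 4, 4)

((2, 4, 3, 1, 1, 4, 4),)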